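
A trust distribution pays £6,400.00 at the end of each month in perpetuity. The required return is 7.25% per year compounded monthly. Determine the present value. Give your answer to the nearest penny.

Periodic rate r = 0.0725/12 per month.
Level perpetuity: PV = PMT / r = 6,400 / (0.0725/12) = £1,059,310.34.

£1,059,310.34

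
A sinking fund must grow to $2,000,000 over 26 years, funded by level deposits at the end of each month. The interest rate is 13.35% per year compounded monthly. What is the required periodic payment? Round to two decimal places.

$728.12

Level ordinary annuity; solve FV = PMT × [((1+r)^n − 1)/r] for PMT.
Periodic rate r = 0.1335/12 per month; n is counted in months.
With n = 312: PMT = 2,000,000 / ([((1+r)^n − 1)/r]) = $728.12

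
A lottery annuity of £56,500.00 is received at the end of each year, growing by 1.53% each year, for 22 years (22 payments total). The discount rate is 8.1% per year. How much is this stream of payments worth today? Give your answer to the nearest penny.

Periodic rate r = 0.081 per year.
Growing ordinary annuity: PV = PMT₁ × [1 − ((1+g)/(1+r))^n] / (r − g) = 56,500 × [1 − ((1+0.0153)/(1+r))^22] / (r − 0.0153) = £643,501.26.

£643,501.26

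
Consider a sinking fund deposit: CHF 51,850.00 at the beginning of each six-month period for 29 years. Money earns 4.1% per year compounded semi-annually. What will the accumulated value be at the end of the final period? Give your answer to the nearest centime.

This is an annuity due: 58 deposits of CHF 51,850.00 at the beginning of each six-month period.
Periodic rate r = 0.041/2 per half-year; n is counted in half-years.
FV = PMT × [((1+r)^n − 1)/r] × (1+r) = 51,850 × [(1+r)^58 − 1] / r × (1+r) = CHF 5,793,450.10

CHF 5,793,450.10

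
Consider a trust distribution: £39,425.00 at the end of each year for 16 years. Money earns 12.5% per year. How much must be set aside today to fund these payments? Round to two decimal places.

This is an ordinary annuity: 16 payments of £39,425.00 at the end of each year.
Periodic rate r = 0.125 per year.
PV = PMT × [(1 − (1+r)^−n)/r] = 39,425 × [1 − (1+r)^−16] / r = £267,490.53

£267,490.53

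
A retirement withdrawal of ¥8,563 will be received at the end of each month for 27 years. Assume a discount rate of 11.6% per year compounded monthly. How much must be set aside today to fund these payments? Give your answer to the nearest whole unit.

This is an ordinary annuity: 324 payments of ¥8,563 at the end of each month.
Periodic rate r = 0.116/12 per month; n is counted in months.
PV = PMT × [(1 − (1+r)^−n)/r] = 8,563 × [1 − (1+r)^−324] / r = ¥846,593

¥846,593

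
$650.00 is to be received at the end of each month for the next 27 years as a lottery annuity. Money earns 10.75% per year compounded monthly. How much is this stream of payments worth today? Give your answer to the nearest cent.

This is an ordinary annuity: 324 payments of $650.00 at the end of each month.
Periodic rate r = 0.1075/12 per month; n is counted in months.
PV = PMT × [(1 − (1+r)^−n)/r] = 650 × [1 − (1+r)^−324] / r = $68,523.92

$68,523.92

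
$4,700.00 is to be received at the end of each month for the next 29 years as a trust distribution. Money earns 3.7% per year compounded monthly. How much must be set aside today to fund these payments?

This is an ordinary annuity: 348 payments of $4,700.00 at the end of each month.
Periodic rate r = 0.037/12 per month; n is counted in months.
PV = PMT × [(1 − (1+r)^−n)/r] = 4,700 × [1 − (1+r)^−348] / r = $1,002,173.05

$1,002,173.05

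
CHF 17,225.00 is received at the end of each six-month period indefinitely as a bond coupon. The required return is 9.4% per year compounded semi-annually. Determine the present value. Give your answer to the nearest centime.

Periodic rate r = 0.094/2 per half-year.
Level perpetuity: PV = PMT / r = 17,225 / (0.094/2) = CHF 366,489.36.

CHF 366,489.36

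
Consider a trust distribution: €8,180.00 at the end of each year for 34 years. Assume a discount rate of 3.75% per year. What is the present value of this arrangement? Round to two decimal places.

This is an ordinary annuity: 34 payments of €8,180.00 at the end of each year.
Periodic rate r = 0.0375 per year.
PV = PMT × [(1 − (1+r)^−n)/r] = 8,180 × [1 − (1+r)^−34] / r = €155,741.69

€155,741.69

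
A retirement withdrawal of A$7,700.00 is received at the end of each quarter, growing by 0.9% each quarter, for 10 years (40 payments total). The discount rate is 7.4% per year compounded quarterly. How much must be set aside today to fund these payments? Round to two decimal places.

A$253,375.93

Periodic rate r = 0.074/4 per quarter; n is counted in quarters.
Growing ordinary annuity: PV = PMT₁ × [1 − ((1+g)/(1+r))^n] / (r − g) = 7,700 × [1 − ((1+0.009)/(1+r))^40] / (r − 0.009) = A$253,375.93.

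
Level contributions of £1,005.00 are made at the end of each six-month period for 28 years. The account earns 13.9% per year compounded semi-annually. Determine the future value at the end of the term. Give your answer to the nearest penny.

This is an ordinary annuity: 56 deposits of £1,005.00 at the end of each six-month period.
Periodic rate r = 0.139/2 per half-year; n is counted in half-years.
FV = PMT × [((1+r)^n − 1)/r] = 1,005 × [(1+r)^56 − 1] / r = £608,277.67

£608,277.67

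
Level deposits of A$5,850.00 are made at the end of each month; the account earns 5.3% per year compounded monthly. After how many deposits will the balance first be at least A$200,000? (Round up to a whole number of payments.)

32 payments

Periodic rate r = 0.053/12 per month; n is counted in months.
Ordinary annuity FV: 200,000 = 5,850 × [((1+r)^n − 1)/r].
(1+r)^n = 1 + 200,000 × r / 5,850, so n = ln(1 + 200,000·r/5,850) / ln(1+r) = 31.91.
Round up to a whole number of payments: n = 32.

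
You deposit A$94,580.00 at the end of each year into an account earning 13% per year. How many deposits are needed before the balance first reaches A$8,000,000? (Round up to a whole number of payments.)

21 payments

Periodic rate r = 0.13 per year.
Ordinary annuity FV: 8,000,000 = 94,580 × [((1+r)^n − 1)/r].
(1+r)^n = 1 + 8,000,000 × r / 94,580, so n = ln(1 + 8,000,000·r/94,580) / ln(1+r) = 20.33.
Round up to a whole number of payments: n = 21.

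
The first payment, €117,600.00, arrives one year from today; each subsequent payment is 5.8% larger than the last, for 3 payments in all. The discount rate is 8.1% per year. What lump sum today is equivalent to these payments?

€319,469.80

Periodic rate r = 0.081 per year.
Growing ordinary annuity: PV = PMT₁ × [1 − ((1+g)/(1+r))^n] / (r − g) = 117,600 × [1 − ((1+0.058)/(1+r))^3] / (r − 0.058) = €319,469.80.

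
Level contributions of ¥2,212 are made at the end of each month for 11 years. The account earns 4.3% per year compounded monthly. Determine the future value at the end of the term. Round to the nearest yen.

¥372,508

This is an ordinary annuity: 132 deposits of ¥2,212 at the end of each month.
Periodic rate r = 0.043/12 per month; n is counted in months.
FV = PMT × [((1+r)^n − 1)/r] = 2,212 × [(1+r)^132 − 1] / r = ¥372,508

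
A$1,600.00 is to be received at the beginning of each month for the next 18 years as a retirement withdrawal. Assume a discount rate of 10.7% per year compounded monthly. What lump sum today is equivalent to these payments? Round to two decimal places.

This is an annuity due: 216 payments of A$1,600.00 at the beginning of each month.
Periodic rate r = 0.107/12 per month; n is counted in months.
PV = PMT × [(1 − (1+r)^−n)/r] × (1+r) = 1,600 × [1 − (1+r)^−216] / r × (1+r) = A$154,430.24

A$154,430.24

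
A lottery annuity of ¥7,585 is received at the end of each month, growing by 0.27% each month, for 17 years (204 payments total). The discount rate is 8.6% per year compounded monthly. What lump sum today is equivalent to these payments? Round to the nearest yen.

Periodic rate r = 0.086/12 per month; n is counted in months.
Growing ordinary annuity: PV = PMT₁ × [1 − ((1+g)/(1+r))^n] / (r − g) = 7,585 × [1 − ((1+0.0027)/(1+r))^204] / (r − 0.0027) = ¥1,012,354.

¥1,012,354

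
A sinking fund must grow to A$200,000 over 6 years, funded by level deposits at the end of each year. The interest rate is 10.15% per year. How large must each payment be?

A$25,823.52

Level ordinary annuity; solve FV = PMT × [((1+r)^n − 1)/r] for PMT.
Periodic rate r = 0.1015 per year.
With n = 6: PMT = 200,000 / ([((1+r)^n − 1)/r]) = A$25,823.52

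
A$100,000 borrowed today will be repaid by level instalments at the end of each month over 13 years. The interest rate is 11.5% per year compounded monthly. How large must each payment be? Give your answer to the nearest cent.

Level ordinary annuity; solve PV = PMT × [(1 − (1+r)^−n)/r] for PMT.
Periodic rate r = 0.115/12 per month; n is counted in months.
With n = 156: PMT = 100,000 / ([(1 − (1+r)^−n)/r]) = A$1,237.92

A$1,237.92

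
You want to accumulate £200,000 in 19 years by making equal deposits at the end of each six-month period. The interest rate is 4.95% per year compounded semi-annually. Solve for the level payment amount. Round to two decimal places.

Level ordinary annuity; solve FV = PMT × [((1+r)^n − 1)/r] for PMT.
Periodic rate r = 0.0495/2 per half-year; n is counted in half-years.
With n = 38: PMT = 200,000 / ([((1+r)^n − 1)/r]) = £3,230.86

£3,230.86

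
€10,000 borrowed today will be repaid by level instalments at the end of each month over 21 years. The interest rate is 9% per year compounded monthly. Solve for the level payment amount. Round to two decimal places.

€88.46

Level ordinary annuity; solve PV = PMT × [(1 − (1+r)^−n)/r] for PMT.
Periodic rate r = 0.09/12 per month; n is counted in months.
With n = 252: PMT = 10,000 / ([(1 − (1+r)^−n)/r]) = €88.46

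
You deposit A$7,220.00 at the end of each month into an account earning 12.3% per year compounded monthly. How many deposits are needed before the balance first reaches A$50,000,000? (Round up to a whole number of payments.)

420 payments

Periodic rate r = 0.123/12 per month; n is counted in months.
Ordinary annuity FV: 50,000,000 = 7,220 × [((1+r)^n − 1)/r].
(1+r)^n = 1 + 50,000,000 × r / 7,220, so n = ln(1 + 50,000,000·r/7,220) / ln(1+r) = 419.35.
Round up to a whole number of payments: n = 420.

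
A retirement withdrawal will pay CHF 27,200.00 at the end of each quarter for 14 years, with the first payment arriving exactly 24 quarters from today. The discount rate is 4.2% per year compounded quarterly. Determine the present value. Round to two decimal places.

CHF 902,211.61

Ordinary annuity of 56 payments, first payment at period 24.
Periodic rate r = 0.042/4 per quarter; n is counted in quarters.
The ordinary-annuity PV formula values the stream one period before the first payment (period 23); discount that back 23 periods:
PV₀ = 27,200 × [1 − (1+r)^−56] / r × (1+r)^−23 = CHF 902,211.61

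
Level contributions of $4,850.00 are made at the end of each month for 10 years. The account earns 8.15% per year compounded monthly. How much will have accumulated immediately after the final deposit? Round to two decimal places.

This is an ordinary annuity: 120 deposits of $4,850.00 at the end of each month.
Periodic rate r = 0.0815/12 per month; n is counted in months.
FV = PMT × [((1+r)^n − 1)/r] = 4,850 × [(1+r)^120 − 1] / r = $894,751.73

$894,751.73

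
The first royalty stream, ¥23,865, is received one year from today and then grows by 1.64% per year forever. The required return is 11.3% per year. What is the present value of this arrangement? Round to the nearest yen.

¥247,050

Periodic rate r = 0.113 per year.
Growing perpetuity (Gordon): PV = PMT₁ / (r − g) = 23,865 / (r − 0.0164) = ¥247,050.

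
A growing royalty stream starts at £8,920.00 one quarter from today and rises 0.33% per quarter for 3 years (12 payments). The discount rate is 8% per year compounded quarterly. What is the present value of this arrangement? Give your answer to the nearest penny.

£95,988.54

Periodic rate r = 0.08/4 per quarter; n is counted in quarters.
Growing ordinary annuity: PV = PMT₁ × [1 − ((1+g)/(1+r))^n] / (r − g) = 8,920 × [1 − ((1+0.0033)/(1+r))^12] / (r − 0.0033) = £95,988.54.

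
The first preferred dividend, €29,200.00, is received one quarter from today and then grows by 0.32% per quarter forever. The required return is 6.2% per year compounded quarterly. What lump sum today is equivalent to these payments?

Periodic rate r = 0.062/4 per quarter.
Growing perpetuity (Gordon): PV = PMT₁ / (r − g) = 29,200 / (r − 0.0032) = €2,373,983.74.

€2,373,983.74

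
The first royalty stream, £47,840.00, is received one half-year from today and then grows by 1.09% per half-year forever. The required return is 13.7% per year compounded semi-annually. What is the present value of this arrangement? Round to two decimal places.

Periodic rate r = 0.137/2 per half-year.
Growing perpetuity (Gordon): PV = PMT₁ / (r − g) = 47,840 / (r − 0.0109) = £830,555.56.

£830,555.56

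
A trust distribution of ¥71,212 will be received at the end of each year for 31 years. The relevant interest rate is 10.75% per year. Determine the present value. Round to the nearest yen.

This is an ordinary annuity: 31 payments of ¥71,212 at the end of each year.
Periodic rate r = 0.1075 per year.
PV = PMT × [(1 − (1+r)^−n)/r] = 71,212 × [1 − (1+r)^−31] / r = ¥634,480

¥634,480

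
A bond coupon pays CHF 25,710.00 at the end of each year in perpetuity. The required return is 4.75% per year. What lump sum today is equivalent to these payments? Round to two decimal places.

CHF 541,263.16

Periodic rate r = 0.0475 per year.
Level perpetuity: PV = PMT / r = 25,710 / (0.0475) = CHF 541,263.16.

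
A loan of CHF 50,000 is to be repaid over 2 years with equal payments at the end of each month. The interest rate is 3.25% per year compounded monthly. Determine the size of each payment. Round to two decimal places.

Level ordinary annuity; solve PV = PMT × [(1 − (1+r)^−n)/r] for PMT.
Periodic rate r = 0.0325/12 per month; n is counted in months.
With n = 24: PMT = 50,000 / ([(1 − (1+r)^−n)/r]) = CHF 2,154.59

CHF 2,154.59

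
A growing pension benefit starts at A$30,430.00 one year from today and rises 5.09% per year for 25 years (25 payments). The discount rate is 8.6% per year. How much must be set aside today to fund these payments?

A$485,636.47

Periodic rate r = 0.086 per year.
Growing ordinary annuity: PV = PMT₁ × [1 − ((1+g)/(1+r))^n] / (r − g) = 30,430 × [1 − ((1+0.0509)/(1+r))^25] / (r − 0.0509) = A$485,636.47.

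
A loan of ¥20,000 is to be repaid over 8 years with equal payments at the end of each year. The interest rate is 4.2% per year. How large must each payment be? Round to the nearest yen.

Level ordinary annuity; solve PV = PMT × [(1 − (1+r)^−n)/r] for PMT.
Periodic rate r = 0.042 per year.
With n = 8: PMT = 20,000 / ([(1 − (1+r)^−n)/r]) = ¥2,995

¥2,995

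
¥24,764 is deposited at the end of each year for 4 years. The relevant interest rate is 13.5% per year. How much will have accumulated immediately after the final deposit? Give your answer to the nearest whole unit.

¥120,981

This is an ordinary annuity: 4 deposits of ¥24,764 at the end of each year.
Periodic rate r = 0.135 per year.
FV = PMT × [((1+r)^n − 1)/r] = 24,764 × [(1+r)^4 − 1] / r = ¥120,981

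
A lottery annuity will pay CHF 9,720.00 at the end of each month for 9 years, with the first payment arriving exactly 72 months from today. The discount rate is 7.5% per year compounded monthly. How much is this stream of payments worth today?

CHF 489,398.43

Ordinary annuity of 108 payments, first payment at period 72.
Periodic rate r = 0.075/12 per month; n is counted in months.
The ordinary-annuity PV formula values the stream one period before the first payment (period 71); discount that back 71 periods:
PV₀ = 9,720 × [1 − (1+r)^−108] / r × (1+r)^−71 = CHF 489,398.43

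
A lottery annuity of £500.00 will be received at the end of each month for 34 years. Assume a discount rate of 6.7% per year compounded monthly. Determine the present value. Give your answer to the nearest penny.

£80,315.79

This is an ordinary annuity: 408 payments of £500.00 at the end of each month.
Periodic rate r = 0.067/12 per month; n is counted in months.
PV = PMT × [(1 − (1+r)^−n)/r] = 500 × [1 − (1+r)^−408] / r = £80,315.79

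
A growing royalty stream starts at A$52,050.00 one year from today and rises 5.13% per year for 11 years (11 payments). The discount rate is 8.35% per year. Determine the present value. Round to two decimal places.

Periodic rate r = 0.0835 per year.
Growing ordinary annuity: PV = PMT₁ × [1 − ((1+g)/(1+r))^n] / (r − g) = 52,050 × [1 − ((1+0.0513)/(1+r))^11] / (r − 0.0513) = A$456,507.41.

A$456,507.41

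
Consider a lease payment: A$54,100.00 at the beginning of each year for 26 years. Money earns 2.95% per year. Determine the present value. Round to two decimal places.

This is an annuity due: 26 payments of A$54,100.00 at the beginning of each year.
Periodic rate r = 0.0295 per year.
PV = PMT × [(1 − (1+r)^−n)/r] × (1+r) = 54,100 × [1 − (1+r)^−26] / r × (1+r) = A$1,001,421.27

A$1,001,421.27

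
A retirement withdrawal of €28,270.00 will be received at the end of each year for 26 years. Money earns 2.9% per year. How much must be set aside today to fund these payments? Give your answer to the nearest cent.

€511,243.98

This is an ordinary annuity: 26 payments of €28,270.00 at the end of each year.
Periodic rate r = 0.029 per year.
PV = PMT × [(1 − (1+r)^−n)/r] = 28,270 × [1 − (1+r)^−26] / r = €511,243.98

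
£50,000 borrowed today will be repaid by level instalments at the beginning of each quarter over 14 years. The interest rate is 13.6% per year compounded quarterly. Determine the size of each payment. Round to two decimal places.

Level annuity due; solve PV = PMT × [(1 − (1+r)^−n)/r] × (1+r) for PMT.
Periodic rate r = 0.136/4 per quarter; n is counted in quarters.
With n = 56: PMT = 50,000 / ([(1 − (1+r)^−n)/r] × (1+r)) = £1,942.84

£1,942.84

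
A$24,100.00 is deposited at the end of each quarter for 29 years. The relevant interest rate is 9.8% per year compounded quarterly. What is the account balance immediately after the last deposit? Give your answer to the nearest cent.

A$15,318,241.96

This is an ordinary annuity: 116 deposits of A$24,100.00 at the end of each quarter.
Periodic rate r = 0.098/4 per quarter; n is counted in quarters.
FV = PMT × [((1+r)^n − 1)/r] = 24,100 × [(1+r)^116 − 1] / r = A$15,318,241.96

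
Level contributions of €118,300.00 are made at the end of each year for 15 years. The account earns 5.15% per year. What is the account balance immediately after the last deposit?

€2,581,753.69

This is an ordinary annuity: 15 deposits of €118,300.00 at the end of each year.
Periodic rate r = 0.0515 per year.
FV = PMT × [((1+r)^n − 1)/r] = 118,300 × [(1+r)^15 − 1] / r = €2,581,753.69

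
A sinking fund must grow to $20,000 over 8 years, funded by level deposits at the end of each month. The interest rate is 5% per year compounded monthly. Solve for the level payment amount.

$169.87

Level ordinary annuity; solve FV = PMT × [((1+r)^n − 1)/r] for PMT.
Periodic rate r = 0.05/12 per month; n is counted in months.
With n = 96: PMT = 20,000 / ([((1+r)^n − 1)/r]) = $169.87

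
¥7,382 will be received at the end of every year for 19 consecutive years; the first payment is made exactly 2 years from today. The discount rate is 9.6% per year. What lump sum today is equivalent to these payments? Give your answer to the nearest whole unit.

Ordinary annuity of 19 payments, first payment at period 2.
Periodic rate r = 0.096 per year.
The ordinary-annuity PV formula values the stream one period before the first payment (period 1); discount that back 1 periods:
PV₀ = 7,382 × [1 − (1+r)^−19] / r × (1+r)^−1 = ¥57,866

¥57,866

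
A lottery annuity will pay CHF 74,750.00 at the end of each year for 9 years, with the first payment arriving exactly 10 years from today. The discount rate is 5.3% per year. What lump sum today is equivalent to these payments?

CHF 329,390.00

Ordinary annuity of 9 payments, first payment at period 10.
Periodic rate r = 0.053 per year.
The ordinary-annuity PV formula values the stream one period before the first payment (period 9); discount that back 9 periods:
PV₀ = 74,750 × [1 − (1+r)^−9] / r × (1+r)^−9 = CHF 329,390.00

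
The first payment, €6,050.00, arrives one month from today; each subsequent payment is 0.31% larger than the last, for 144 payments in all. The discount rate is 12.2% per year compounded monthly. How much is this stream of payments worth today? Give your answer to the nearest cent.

€544,592.58

Periodic rate r = 0.122/12 per month; n is counted in months.
Growing ordinary annuity: PV = PMT₁ × [1 − ((1+g)/(1+r))^n] / (r − g) = 6,050 × [1 − ((1+0.0031)/(1+r))^144] / (r − 0.0031) = €544,592.58.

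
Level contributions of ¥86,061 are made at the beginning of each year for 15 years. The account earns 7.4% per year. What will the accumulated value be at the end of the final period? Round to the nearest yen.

¥2,395,496

This is an annuity due: 15 deposits of ¥86,061 at the beginning of each year.
Periodic rate r = 0.074 per year.
FV = PMT × [((1+r)^n − 1)/r] × (1+r) = 86,061 × [(1+r)^15 − 1] / r × (1+r) = ¥2,395,496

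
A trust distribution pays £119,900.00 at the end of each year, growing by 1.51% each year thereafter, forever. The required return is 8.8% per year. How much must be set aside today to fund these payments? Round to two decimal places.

Periodic rate r = 0.088 per year.
Growing perpetuity (Gordon): PV = PMT₁ / (r − g) = 119,900 / (r − 0.0151) = £1,644,718.79.

£1,644,718.79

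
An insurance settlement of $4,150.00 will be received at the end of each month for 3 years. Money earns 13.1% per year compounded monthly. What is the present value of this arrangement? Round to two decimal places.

$122,991.61

This is an ordinary annuity: 36 payments of $4,150.00 at the end of each month.
Periodic rate r = 0.131/12 per month; n is counted in months.
PV = PMT × [(1 − (1+r)^−n)/r] = 4,150 × [1 − (1+r)^−36] / r = $122,991.61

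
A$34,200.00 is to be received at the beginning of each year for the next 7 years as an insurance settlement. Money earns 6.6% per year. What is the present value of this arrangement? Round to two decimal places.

This is an annuity due: 7 payments of A$34,200.00 at the beginning of each year.
Periodic rate r = 0.066 per year.
PV = PMT × [(1 − (1+r)^−n)/r] × (1+r) = 34,200 × [1 − (1+r)^−7] / r × (1+r) = A$199,248.30

A$199,248.30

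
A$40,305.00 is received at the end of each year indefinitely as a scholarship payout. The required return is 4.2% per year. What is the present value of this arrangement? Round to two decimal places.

Periodic rate r = 0.042 per year.
Level perpetuity: PV = PMT / r = 40,305 / (0.042) = A$959,642.86.

A$959,642.86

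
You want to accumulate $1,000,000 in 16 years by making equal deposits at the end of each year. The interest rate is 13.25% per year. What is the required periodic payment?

$20,959.58

Level ordinary annuity; solve FV = PMT × [((1+r)^n − 1)/r] for PMT.
Periodic rate r = 0.1325 per year.
With n = 16: PMT = 1,000,000 / ([((1+r)^n − 1)/r]) = $20,959.58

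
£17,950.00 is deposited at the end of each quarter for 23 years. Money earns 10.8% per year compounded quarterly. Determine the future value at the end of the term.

£7,047,442.30

This is an ordinary annuity: 92 deposits of £17,950.00 at the end of each quarter.
Periodic rate r = 0.108/4 per quarter; n is counted in quarters.
FV = PMT × [((1+r)^n − 1)/r] = 17,950 × [(1+r)^92 − 1] / r = £7,047,442.30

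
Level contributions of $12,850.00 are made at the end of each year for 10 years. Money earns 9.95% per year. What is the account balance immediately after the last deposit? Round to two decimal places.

$204,305.55

This is an ordinary annuity: 10 deposits of $12,850.00 at the end of each year.
Periodic rate r = 0.0995 per year.
FV = PMT × [((1+r)^n − 1)/r] = 12,850 × [(1+r)^10 − 1] / r = $204,305.55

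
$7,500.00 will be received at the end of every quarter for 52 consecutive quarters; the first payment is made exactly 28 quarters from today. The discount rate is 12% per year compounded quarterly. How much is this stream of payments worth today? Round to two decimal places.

Ordinary annuity of 52 payments, first payment at period 28.
Periodic rate r = 0.12/4 per quarter; n is counted in quarters.
The ordinary-annuity PV formula values the stream one period before the first payment (period 27); discount that back 27 periods:
PV₀ = 7,500 × [1 − (1+r)^−52] / r × (1+r)^−27 = $88,348.16

$88,348.16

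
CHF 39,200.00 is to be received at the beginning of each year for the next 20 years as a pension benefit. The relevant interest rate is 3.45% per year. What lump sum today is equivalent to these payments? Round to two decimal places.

This is an annuity due: 20 payments of CHF 39,200.00 at the beginning of each year.
Periodic rate r = 0.0345 per year.
PV = PMT × [(1 − (1+r)^−n)/r] × (1+r) = 39,200 × [1 − (1+r)^−20] / r × (1+r) = CHF 578,963.31

CHF 578,963.31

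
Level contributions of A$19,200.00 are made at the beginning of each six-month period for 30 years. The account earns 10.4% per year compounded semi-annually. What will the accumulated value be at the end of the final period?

A$7,744,704.85

This is an annuity due: 60 deposits of A$19,200.00 at the beginning of each six-month period.
Periodic rate r = 0.104/2 per half-year; n is counted in half-years.
FV = PMT × [((1+r)^n − 1)/r] × (1+r) = 19,200 × [(1+r)^60 − 1] / r × (1+r) = A$7,744,704.85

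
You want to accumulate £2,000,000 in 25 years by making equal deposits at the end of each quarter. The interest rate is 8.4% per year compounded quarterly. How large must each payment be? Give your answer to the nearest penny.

Level ordinary annuity; solve FV = PMT × [((1+r)^n − 1)/r] for PMT.
Periodic rate r = 0.084/4 per quarter; n is counted in quarters.
With n = 100: PMT = 2,000,000 / ([((1+r)^n − 1)/r]) = £6,008.15

£6,008.15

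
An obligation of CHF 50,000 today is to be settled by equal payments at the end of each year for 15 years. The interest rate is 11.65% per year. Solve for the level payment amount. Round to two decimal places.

Level ordinary annuity; solve PV = PMT × [(1 − (1+r)^−n)/r] for PMT.
Periodic rate r = 0.1165 per year.
With n = 15: PMT = 50,000 / ([(1 − (1+r)^−n)/r]) = CHF 7,204.50

CHF 7,204.50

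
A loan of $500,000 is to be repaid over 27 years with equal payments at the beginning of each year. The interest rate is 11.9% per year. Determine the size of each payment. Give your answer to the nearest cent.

Level annuity due; solve PV = PMT × [(1 − (1+r)^−n)/r] × (1+r) for PMT.
Periodic rate r = 0.119 per year.
With n = 27: PMT = 500,000 / ([(1 − (1+r)^−n)/r] × (1+r)) = $55,855.69

$55,855.69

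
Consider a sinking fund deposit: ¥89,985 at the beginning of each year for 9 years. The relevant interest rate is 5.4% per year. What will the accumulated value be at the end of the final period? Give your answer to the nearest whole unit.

¥1,063,193

This is an annuity due: 9 deposits of ¥89,985 at the beginning of each year.
Periodic rate r = 0.054 per year.
FV = PMT × [((1+r)^n − 1)/r] × (1+r) = 89,985 × [(1+r)^9 − 1] / r × (1+r) = ¥1,063,193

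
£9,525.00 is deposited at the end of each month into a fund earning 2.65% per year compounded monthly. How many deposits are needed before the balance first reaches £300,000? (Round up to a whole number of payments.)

31 payments

Periodic rate r = 0.0265/12 per month; n is counted in months.
Ordinary annuity FV: 300,000 = 9,525 × [((1+r)^n − 1)/r].
(1+r)^n = 1 + 300,000 × r / 9,525, so n = ln(1 + 300,000·r/9,525) / ln(1+r) = 30.48.
Round up to a whole number of payments: n = 31.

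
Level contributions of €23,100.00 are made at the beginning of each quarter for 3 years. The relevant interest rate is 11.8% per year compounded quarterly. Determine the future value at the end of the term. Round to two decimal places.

€336,549.94

This is an annuity due: 12 deposits of €23,100.00 at the beginning of each quarter.
Periodic rate r = 0.118/4 per quarter; n is counted in quarters.
FV = PMT × [((1+r)^n − 1)/r] × (1+r) = 23,100 × [(1+r)^12 − 1] / r × (1+r) = €336,549.94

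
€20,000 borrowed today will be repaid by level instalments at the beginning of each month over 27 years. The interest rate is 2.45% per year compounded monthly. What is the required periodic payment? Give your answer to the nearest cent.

Level annuity due; solve PV = PMT × [(1 − (1+r)^−n)/r] × (1+r) for PMT.
Periodic rate r = 0.0245/12 per month; n is counted in months.
With n = 324: PMT = 20,000 / ([(1 − (1+r)^−n)/r] × (1+r)) = €84.27

€84.27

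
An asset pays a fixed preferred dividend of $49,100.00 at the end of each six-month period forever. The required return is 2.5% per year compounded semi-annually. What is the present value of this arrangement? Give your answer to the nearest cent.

Periodic rate r = 0.025/2 per half-year.
Level perpetuity: PV = PMT / r = 49,100 / (0.025/2) = $3,928,000.00.

$3,928,000.00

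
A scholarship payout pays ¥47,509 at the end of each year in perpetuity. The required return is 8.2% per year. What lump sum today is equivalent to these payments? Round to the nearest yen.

Periodic rate r = 0.082 per year.
Level perpetuity: PV = PMT / r = 47,509 / (0.082) = ¥579,378.

¥579,378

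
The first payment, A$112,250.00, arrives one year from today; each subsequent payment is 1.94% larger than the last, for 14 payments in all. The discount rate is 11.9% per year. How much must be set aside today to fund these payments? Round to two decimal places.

Periodic rate r = 0.119 per year.
Growing ordinary annuity: PV = PMT₁ × [1 − ((1+g)/(1+r))^n] / (r − g) = 112,250 × [1 − ((1+0.0194)/(1+r))^14] / (r − 0.0194) = A$821,424.03.

A$821,424.03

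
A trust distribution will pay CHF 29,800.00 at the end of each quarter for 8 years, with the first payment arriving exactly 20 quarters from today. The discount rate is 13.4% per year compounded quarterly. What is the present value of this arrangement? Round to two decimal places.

Ordinary annuity of 32 payments, first payment at period 20.
Periodic rate r = 0.134/4 per quarter; n is counted in quarters.
The ordinary-annuity PV formula values the stream one period before the first payment (period 19); discount that back 19 periods:
PV₀ = 29,800 × [1 − (1+r)^−32] / r × (1+r)^−19 = CHF 309,927.87

CHF 309,927.87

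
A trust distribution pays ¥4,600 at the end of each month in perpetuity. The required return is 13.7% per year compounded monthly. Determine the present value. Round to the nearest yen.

Periodic rate r = 0.137/12 per month.
Level perpetuity: PV = PMT / r = 4,600 / (0.137/12) = ¥402,920.

¥402,920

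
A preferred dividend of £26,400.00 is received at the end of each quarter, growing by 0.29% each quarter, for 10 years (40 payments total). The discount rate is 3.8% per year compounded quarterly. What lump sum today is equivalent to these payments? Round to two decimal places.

£923,107.57

Periodic rate r = 0.038/4 per quarter; n is counted in quarters.
Growing ordinary annuity: PV = PMT₁ × [1 − ((1+g)/(1+r))^n] / (r − g) = 26,400 × [1 − ((1+0.0029)/(1+r))^40] / (r − 0.0029) = £923,107.57.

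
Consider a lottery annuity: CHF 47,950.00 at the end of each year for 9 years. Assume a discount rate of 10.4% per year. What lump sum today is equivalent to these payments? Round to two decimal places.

This is an ordinary annuity: 9 payments of CHF 47,950.00 at the end of each year.
Periodic rate r = 0.104 per year.
PV = PMT × [(1 − (1+r)^−n)/r] = 47,950 × [1 − (1+r)^−9] / r = CHF 271,808.68

CHF 271,808.68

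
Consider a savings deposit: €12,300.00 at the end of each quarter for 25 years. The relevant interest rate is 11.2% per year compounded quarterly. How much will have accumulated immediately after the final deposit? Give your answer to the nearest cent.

€6,511,894.47

This is an ordinary annuity: 100 deposits of €12,300.00 at the end of each quarter.
Periodic rate r = 0.112/4 per quarter; n is counted in quarters.
FV = PMT × [((1+r)^n − 1)/r] = 12,300 × [(1+r)^100 − 1] / r = €6,511,894.47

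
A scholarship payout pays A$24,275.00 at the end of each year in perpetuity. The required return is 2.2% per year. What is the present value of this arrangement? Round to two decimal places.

A$1,103,409.09

Periodic rate r = 0.022 per year.
Level perpetuity: PV = PMT / r = 24,275 / (0.022) = A$1,103,409.09.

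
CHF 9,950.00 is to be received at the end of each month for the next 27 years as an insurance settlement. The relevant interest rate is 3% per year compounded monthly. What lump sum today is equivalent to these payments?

This is an ordinary annuity: 324 payments of CHF 9,950.00 at the end of each month.
Periodic rate r = 0.03/12 per month; n is counted in months.
PV = PMT × [(1 − (1+r)^−n)/r] = 9,950 × [1 − (1+r)^−324] / r = CHF 2,207,674.31

CHF 2,207,674.31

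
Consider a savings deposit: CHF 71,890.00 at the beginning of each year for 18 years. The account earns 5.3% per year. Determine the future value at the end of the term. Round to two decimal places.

CHF 2,190,220.65

This is an annuity due: 18 deposits of CHF 71,890.00 at the beginning of each year.
Periodic rate r = 0.053 per year.
FV = PMT × [((1+r)^n − 1)/r] × (1+r) = 71,890 × [(1+r)^18 − 1] / r × (1+r) = CHF 2,190,220.65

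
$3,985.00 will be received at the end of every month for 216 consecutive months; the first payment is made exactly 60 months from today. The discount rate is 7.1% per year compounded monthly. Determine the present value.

Ordinary annuity of 216 payments, first payment at period 60.
Periodic rate r = 0.071/12 per month; n is counted in months.
The ordinary-annuity PV formula values the stream one period before the first payment (period 59); discount that back 59 periods:
PV₀ = 3,985 × [1 − (1+r)^−216] / r × (1+r)^−59 = $342,562.27

$342,562.27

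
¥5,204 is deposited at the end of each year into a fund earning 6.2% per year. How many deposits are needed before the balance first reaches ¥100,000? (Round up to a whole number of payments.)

Periodic rate r = 0.062 per year.
Ordinary annuity FV: 100,000 = 5,204 × [((1+r)^n − 1)/r].
(1+r)^n = 1 + 100,000 × r / 5,204, so n = ln(1 + 100,000·r/5,204) / ln(1+r) = 13.04.
Round up to a whole number of payments: n = 14.

14 payments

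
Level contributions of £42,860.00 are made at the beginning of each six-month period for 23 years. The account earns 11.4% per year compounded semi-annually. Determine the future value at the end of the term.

£9,384,130.49

This is an annuity due: 46 deposits of £42,860.00 at the beginning of each six-month period.
Periodic rate r = 0.114/2 per half-year; n is counted in half-years.
FV = PMT × [((1+r)^n − 1)/r] × (1+r) = 42,860 × [(1+r)^46 − 1] / r × (1+r) = £9,384,130.49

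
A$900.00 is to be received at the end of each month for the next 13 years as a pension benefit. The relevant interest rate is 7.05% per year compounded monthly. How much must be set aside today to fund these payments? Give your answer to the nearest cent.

A$91,763.20

This is an ordinary annuity: 156 payments of A$900.00 at the end of each month.
Periodic rate r = 0.0705/12 per month; n is counted in months.
PV = PMT × [(1 − (1+r)^−n)/r] = 900 × [1 − (1+r)^−156] / r = A$91,763.20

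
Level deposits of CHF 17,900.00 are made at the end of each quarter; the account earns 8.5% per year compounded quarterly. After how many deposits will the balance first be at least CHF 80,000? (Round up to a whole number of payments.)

5 payments

Periodic rate r = 0.085/4 per quarter; n is counted in quarters.
Ordinary annuity FV: 80,000 = 17,900 × [((1+r)^n − 1)/r].
(1+r)^n = 1 + 80,000 × r / 17,900, so n = ln(1 + 80,000·r/17,900) / ln(1+r) = 4.31.
Round up to a whole number of payments: n = 5.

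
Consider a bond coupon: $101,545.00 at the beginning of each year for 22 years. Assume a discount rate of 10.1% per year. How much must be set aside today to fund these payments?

This is an annuity due: 22 payments of $101,545.00 at the beginning of each year.
Periodic rate r = 0.101 per year.
PV = PMT × [(1 − (1+r)^−n)/r] × (1+r) = 101,545 × [1 − (1+r)^−22] / r × (1+r) = $973,649.23

$973,649.23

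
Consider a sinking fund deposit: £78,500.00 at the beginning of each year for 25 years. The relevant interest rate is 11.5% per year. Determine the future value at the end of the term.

This is an annuity due: 25 deposits of £78,500.00 at the beginning of each year.
Periodic rate r = 0.115 per year.
FV = PMT × [((1+r)^n − 1)/r] × (1+r) = 78,500 × [(1+r)^25 − 1] / r × (1+r) = £10,808,491.95

£10,808,491.95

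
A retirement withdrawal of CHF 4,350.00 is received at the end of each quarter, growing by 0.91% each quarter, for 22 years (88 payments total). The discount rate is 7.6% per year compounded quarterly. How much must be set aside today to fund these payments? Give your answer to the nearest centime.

CHF 253,298.38

Periodic rate r = 0.076/4 per quarter; n is counted in quarters.
Growing ordinary annuity: PV = PMT₁ × [1 − ((1+g)/(1+r))^n] / (r − g) = 4,350 × [1 − ((1+0.0091)/(1+r))^88] / (r − 0.0091) = CHF 253,298.38.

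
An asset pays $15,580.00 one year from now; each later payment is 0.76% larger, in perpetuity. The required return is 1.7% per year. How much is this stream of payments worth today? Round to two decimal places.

$1,657,446.81

Periodic rate r = 0.017 per year.
Growing perpetuity (Gordon): PV = PMT₁ / (r − g) = 15,580 / (r − 0.0076) = $1,657,446.81.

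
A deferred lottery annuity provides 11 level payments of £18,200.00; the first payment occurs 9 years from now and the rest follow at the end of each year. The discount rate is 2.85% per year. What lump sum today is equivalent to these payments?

Ordinary annuity of 11 payments, first payment at period 9.
Periodic rate r = 0.0285 per year.
The ordinary-annuity PV formula values the stream one period before the first payment (period 8); discount that back 8 periods:
PV₀ = 18,200 × [1 − (1+r)^−11] / r × (1+r)^−8 = £135,618.00

£135,618.00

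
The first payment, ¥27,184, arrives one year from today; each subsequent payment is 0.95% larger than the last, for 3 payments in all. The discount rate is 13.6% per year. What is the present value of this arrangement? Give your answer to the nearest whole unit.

¥64,091

Periodic rate r = 0.136 per year.
Growing ordinary annuity: PV = PMT₁ × [1 − ((1+g)/(1+r))^n] / (r − g) = 27,184 × [1 − ((1+0.0095)/(1+r))^3] / (r − 0.0095) = ¥64,091.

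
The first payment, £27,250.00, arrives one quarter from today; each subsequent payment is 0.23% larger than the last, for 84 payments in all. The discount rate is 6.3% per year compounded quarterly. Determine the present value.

Periodic rate r = 0.063/4 per quarter; n is counted in quarters.
Growing ordinary annuity: PV = PMT₁ × [1 − ((1+g)/(1+r))^n] / (r − g) = 27,250 × [1 − ((1+0.0023)/(1+r))^84] / (r − 0.0023) = £1,364,781.31.

£1,364,781.31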